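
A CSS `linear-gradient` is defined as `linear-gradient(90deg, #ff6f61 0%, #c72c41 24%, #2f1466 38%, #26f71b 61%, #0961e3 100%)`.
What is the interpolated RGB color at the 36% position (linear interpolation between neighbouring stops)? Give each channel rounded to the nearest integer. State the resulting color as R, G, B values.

(69, 23, 97)

36% lies between the 24% and 38% stops, so the local fraction is t = (36 − 24)/(38 − 24) = 12/14 ≈ 0.8571.
#c72c41 → (199, 44, 65); #2f1466 → (47, 20, 102).
R = 199 + 0.8571 × (47 − 199) = 68.721 → 69
G = 44 + 0.8571 × (20 − 44) = 23.43 → 23
B = 65 + 0.8571 × (102 − 65) = 96.713 → 97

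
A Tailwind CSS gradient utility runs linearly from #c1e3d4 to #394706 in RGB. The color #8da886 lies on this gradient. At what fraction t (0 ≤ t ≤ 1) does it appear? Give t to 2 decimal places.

0.38

Invert the lerp on the B channel (largest span, 206): t = (134 − 212) / (6 − 212) = -78/-206 = 0.37864.
Check on R: (141 − 193)/(57 − 193) = 0.3824 ✓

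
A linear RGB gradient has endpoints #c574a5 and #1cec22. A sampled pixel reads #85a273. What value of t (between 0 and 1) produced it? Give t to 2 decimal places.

0.38

Invert the lerp on the R channel (largest span, 169): t = (133 − 197) / (28 − 197) = -64/-169 = 0.3787.
Check on G: (162 − 116)/(236 − 116) = 0.3833 ✓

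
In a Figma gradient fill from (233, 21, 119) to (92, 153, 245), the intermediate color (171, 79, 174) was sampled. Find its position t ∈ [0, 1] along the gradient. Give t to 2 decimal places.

Invert the lerp on the R channel (largest span, 141): t = (171 − 233) / (92 − 233) = -62/-141 = 0.43972.
Check on G: (79 − 21)/(153 − 21) = 0.4394 ✓

0.44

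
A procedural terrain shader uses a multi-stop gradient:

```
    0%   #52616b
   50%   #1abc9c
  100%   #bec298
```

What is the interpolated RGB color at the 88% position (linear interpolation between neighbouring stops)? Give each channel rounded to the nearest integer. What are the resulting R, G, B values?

(151, 193, 153)

88% lies between the 50% and 100% stops, so the local fraction is t = (88 − 50)/(100 − 50) = 38/50 ≈ 0.76.
#1abc9c → (26, 188, 156); #bec298 → (190, 194, 152).
R = 26 + 0.76 × (190 − 26) = 150.64 → 151
G = 188 + 0.76 × (194 − 188) = 192.56 → 193
B = 156 + 0.76 × (152 − 156) = 152.96 → 153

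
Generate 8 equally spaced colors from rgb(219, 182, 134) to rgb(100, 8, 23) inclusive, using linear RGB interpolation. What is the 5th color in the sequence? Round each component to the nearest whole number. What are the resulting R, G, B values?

(151, 83, 71)

With 8 swatches and endpoints inclusive, swatch 5 sits at t = (5 − 1)/(8 − 1) = 4/7 ≈ 0.5714.
R = 219 + 0.5714 × (100 − 219) = 151.003 → 151
G = 182 + 0.5714 × (8 − 182) = 82.576 → 83
B = 134 + 0.5714 × (23 − 134) = 70.575 → 71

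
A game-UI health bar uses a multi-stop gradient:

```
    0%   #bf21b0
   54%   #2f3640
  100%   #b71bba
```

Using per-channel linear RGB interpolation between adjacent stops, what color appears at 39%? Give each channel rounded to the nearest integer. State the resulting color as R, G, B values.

39% lies between the 0% and 54% stops, so the local fraction is t = (39 − 0)/(54 − 0) = 39/54 ≈ 0.7222.
#bf21b0 → (191, 33, 176); #2f3640 → (47, 54, 64).
R = 191 + 0.7222 × (47 − 191) = 87.003 → 87
G = 33 + 0.7222 × (54 − 33) = 48.166 → 48
B = 176 + 0.7222 × (64 − 176) = 95.114 → 95

(87, 48, 95)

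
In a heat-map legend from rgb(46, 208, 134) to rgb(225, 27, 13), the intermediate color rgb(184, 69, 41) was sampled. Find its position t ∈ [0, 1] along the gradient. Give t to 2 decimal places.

Invert the lerp on the G channel (largest span, 181): t = (69 − 208) / (27 − 208) = -139/-181 = 0.76796.
Check on R: (184 − 46)/(225 − 46) = 0.7709 ✓

0.77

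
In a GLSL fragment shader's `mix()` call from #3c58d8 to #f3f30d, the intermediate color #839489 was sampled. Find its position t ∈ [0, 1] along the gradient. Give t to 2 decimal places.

0.39

Invert the lerp on the B channel (largest span, 203): t = (137 − 216) / (13 − 216) = -79/-203 = 0.38916.
Check on R: (131 − 60)/(243 − 60) = 0.388 ✓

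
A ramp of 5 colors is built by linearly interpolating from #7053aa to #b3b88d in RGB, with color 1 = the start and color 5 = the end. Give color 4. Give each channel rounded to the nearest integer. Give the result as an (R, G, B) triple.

(162, 159, 148)

With 5 swatches and endpoints inclusive, swatch 4 sits at t = (4 − 1)/(5 − 1) = 3/4 ≈ 0.75.
#7053aa → (112, 83, 170); #b3b88d → (179, 184, 141).
R = 112 + 0.75 × (179 − 112) = 162.25 → 162
G = 83 + 0.75 × (184 − 83) = 158.75 → 159
B = 170 + 0.75 × (141 − 170) = 148.25 → 148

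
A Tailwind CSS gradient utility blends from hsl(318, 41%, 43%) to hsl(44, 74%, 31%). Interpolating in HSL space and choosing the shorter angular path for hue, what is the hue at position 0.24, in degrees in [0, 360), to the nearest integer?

Hue: 44 − 318 = -274°, but |-274| > 180 so the shorter arc goes the other way: Δh = -274 + 360 = 86°.
H = 318 + 0.24 × (86) = 338.64 → 339°

339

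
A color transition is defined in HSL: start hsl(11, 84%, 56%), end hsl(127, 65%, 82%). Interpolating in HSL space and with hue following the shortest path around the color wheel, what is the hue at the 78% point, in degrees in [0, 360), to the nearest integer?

Hue arc: Δh = 127 − 11 = 116° (|Δh| ≤ 180, already the shorter path).
H = 11 + 0.78 × (116) = 101.48 → 101°

101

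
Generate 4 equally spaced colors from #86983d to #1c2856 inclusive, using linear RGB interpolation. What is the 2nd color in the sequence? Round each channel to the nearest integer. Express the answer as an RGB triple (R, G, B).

With 4 swatches and endpoints inclusive, swatch 2 sits at t = (2 − 1)/(4 − 1) = 1/3 ≈ 0.3333.
#86983d → (134, 152, 61); #1c2856 → (28, 40, 86).
R = 134 + 0.3333 × (28 − 134) = 98.67 → 99
G = 152 + 0.3333 × (40 − 152) = 114.67 → 115
B = 61 + 0.3333 × (86 − 61) = 69.332 → 69

(99, 115, 69)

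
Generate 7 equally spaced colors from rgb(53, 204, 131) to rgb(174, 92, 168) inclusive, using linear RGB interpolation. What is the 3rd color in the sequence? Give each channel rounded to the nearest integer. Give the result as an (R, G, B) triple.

(93, 167, 143)

With 7 swatches and endpoints inclusive, swatch 3 sits at t = (3 − 1)/(7 − 1) = 2/6 ≈ 0.3333.
R = 53 + 0.3333 × (174 − 53) = 93.329 → 93
G = 204 + 0.3333 × (92 − 204) = 166.67 → 167
B = 131 + 0.3333 × (168 − 131) = 143.332 → 143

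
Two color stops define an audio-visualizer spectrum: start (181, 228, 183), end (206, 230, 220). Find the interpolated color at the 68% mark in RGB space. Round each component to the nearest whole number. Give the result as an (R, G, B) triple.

68% corresponds to t = 0.68.
R = 181 + 0.68 × (206 − 181) = 181 + 0.68 × 25 = 198 → 198
G = 228 + 0.68 × (230 − 228) = 228 + 0.68 × 2 = 229.36 → 229
B = 183 + 0.68 × (220 − 183) = 183 + 0.68 × 37 = 208.16 → 208
So the blended color is (198, 229, 208), about #c6e5d0.

(198, 229, 208)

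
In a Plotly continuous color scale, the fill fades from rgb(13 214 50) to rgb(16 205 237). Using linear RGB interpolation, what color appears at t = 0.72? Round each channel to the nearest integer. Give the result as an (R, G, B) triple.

(15, 208, 185)

R = 13 + 0.72 × (16 − 13) = 13 + 0.72 × 3 = 15.16 → 15
G = 214 + 0.72 × (205 − 214) = 214 + 0.72 × -9 = 207.52 → 208
B = 50 + 0.72 × (237 − 50) = 50 + 0.72 × 187 = 184.64 → 185
So the blended color is (15, 208, 185), about #0fd0b9.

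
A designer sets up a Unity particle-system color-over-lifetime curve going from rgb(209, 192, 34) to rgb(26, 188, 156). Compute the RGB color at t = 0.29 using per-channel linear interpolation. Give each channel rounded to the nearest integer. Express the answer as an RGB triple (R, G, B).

R = 209 + 0.29 × (26 − 209) = 209 + 0.29 × -183 = 155.93 → 156
G = 192 + 0.29 × (188 − 192) = 192 + 0.29 × -4 = 190.84 → 191
B = 34 + 0.29 × (156 − 34) = 34 + 0.29 × 122 = 69.38 → 69
So the blended color is (156, 191, 69), about #9cbf45.

(156, 191, 69)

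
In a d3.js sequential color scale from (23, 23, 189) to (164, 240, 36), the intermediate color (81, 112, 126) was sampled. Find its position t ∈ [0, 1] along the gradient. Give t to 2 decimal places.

0.41

Invert the lerp on the G channel (largest span, 217): t = (112 − 23) / (240 − 23) = 89/217 = 0.41014.
Check on R: (81 − 23)/(164 − 23) = 0.4113 ✓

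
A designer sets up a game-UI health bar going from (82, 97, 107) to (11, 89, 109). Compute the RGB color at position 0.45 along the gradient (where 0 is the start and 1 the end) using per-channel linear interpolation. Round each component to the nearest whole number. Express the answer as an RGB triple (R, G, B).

(50, 93, 108)

R = 82 + 0.45 × (11 − 82) = 82 + 0.45 × -71 = 50.05 → 50
G = 97 + 0.45 × (89 − 97) = 97 + 0.45 × -8 = 93.4 → 93
B = 107 + 0.45 × (109 − 107) = 107 + 0.45 × 2 = 107.9 → 108
So the blended color is (50, 93, 108), about #325d6c.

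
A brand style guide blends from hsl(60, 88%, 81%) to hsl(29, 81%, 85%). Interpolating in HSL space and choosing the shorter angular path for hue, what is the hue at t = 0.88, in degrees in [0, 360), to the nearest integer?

33

Hue arc: Δh = 29 − 60 = -31° (|Δh| ≤ 180, already the shorter path).
H = 60 + 0.88 × (-31) = 32.72 → 33°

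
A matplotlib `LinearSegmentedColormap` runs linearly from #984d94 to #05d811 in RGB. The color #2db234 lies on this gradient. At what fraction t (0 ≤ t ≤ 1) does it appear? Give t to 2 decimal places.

Invert the lerp on the R channel (largest span, 147): t = (45 − 152) / (5 − 152) = -107/-147 = 0.72789.
Check on G: (178 − 77)/(216 − 77) = 0.7266 ✓

0.73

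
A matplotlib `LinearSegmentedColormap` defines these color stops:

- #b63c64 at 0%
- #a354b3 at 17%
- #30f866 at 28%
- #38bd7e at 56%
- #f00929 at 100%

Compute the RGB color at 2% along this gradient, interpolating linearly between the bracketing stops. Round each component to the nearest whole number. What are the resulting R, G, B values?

2% lies between the 0% and 17% stops, so the local fraction is t = (2 − 0)/(17 − 0) = 2/17 ≈ 0.1176.
#b63c64 → (182, 60, 100); #a354b3 → (163, 84, 179).
R = 182 + 0.1176 × (163 − 182) = 179.766 → 180
G = 60 + 0.1176 × (84 − 60) = 62.822 → 63
B = 100 + 0.1176 × (179 − 100) = 109.29 → 109

(180, 63, 109)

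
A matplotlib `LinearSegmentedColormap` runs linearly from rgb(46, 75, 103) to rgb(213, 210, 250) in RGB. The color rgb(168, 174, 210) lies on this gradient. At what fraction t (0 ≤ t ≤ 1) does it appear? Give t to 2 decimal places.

Invert the lerp on the R channel (largest span, 167): t = (168 − 46) / (213 − 46) = 122/167 = 0.73054.
Check on G: (174 − 75)/(210 − 75) = 0.7333 ✓

0.73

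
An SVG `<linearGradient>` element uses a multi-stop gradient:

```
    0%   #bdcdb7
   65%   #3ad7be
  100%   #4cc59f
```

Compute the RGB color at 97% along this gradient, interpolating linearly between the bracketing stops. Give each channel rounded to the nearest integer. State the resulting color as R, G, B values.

(74, 199, 162)

97% lies between the 65% and 100% stops, so the local fraction is t = (97 − 65)/(100 − 65) = 32/35 ≈ 0.9143.
#3ad7be → (58, 215, 190); #4cc59f → (76, 197, 159).
R = 58 + 0.9143 × (76 − 58) = 74.457 → 74
G = 215 + 0.9143 × (197 − 215) = 198.543 → 199
B = 190 + 0.9143 × (159 − 190) = 161.657 → 162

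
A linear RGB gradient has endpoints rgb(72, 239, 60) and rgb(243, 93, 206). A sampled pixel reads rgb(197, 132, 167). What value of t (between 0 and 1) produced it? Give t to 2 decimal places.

Invert the lerp on the R channel (largest span, 171): t = (197 − 72) / (243 − 72) = 125/171 = 0.73099.
Check on G: (132 − 239)/(93 − 239) = 0.7329 ✓

0.73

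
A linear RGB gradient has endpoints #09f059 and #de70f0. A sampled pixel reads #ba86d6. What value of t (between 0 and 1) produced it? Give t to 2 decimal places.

Invert the lerp on the R channel (largest span, 213): t = (186 − 9) / (222 − 9) = 177/213 = 0.83099.
Check on G: (134 − 240)/(112 − 240) = 0.8281 ✓

0.83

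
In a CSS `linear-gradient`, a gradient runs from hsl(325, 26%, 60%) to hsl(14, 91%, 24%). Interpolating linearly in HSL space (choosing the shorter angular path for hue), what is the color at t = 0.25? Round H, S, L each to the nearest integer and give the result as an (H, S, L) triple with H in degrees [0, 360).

(337, 42, 51)

Hue: 14 − 325 = -311°, but |-311| > 180 so the shorter arc goes the other way: Δh = -311 + 360 = 49°.
H = 325 + 0.25 × (49) = 337.25 → 337°
S = 26 + 0.25 × (91 − 26) = 42.25 → 42%
L = 60 + 0.25 × (24 − 60) = 51 → 51%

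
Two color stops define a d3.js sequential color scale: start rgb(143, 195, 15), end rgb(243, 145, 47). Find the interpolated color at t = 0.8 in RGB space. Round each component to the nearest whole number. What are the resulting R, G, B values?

R = 143 + 0.8 × (243 − 143) = 143 + 0.8 × 100 = 223 → 223
G = 195 + 0.8 × (145 − 195) = 195 + 0.8 × -50 = 155 → 155
B = 15 + 0.8 × (47 − 15) = 15 + 0.8 × 32 = 40.6 → 41

(223, 155, 41)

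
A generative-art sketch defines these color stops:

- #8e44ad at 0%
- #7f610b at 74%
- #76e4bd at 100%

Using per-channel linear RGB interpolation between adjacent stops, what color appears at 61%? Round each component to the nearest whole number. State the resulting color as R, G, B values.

61% lies between the 0% and 74% stops, so the local fraction is t = (61 − 0)/(74 − 0) = 61/74 ≈ 0.8243.
#8e44ad → (142, 68, 173); #7f610b → (127, 97, 11).
R = 142 + 0.8243 × (127 − 142) = 129.636 → 130
G = 68 + 0.8243 × (97 − 68) = 91.905 → 92
B = 173 + 0.8243 × (11 − 173) = 39.463 → 39

(130, 92, 39)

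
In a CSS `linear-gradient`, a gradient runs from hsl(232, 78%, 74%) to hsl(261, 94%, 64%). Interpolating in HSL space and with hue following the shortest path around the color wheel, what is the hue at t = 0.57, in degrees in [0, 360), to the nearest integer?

Hue arc: Δh = 261 − 232 = 29° (|Δh| ≤ 180, already the shorter path).
H = 232 + 0.57 × (29) = 248.53 → 249°

249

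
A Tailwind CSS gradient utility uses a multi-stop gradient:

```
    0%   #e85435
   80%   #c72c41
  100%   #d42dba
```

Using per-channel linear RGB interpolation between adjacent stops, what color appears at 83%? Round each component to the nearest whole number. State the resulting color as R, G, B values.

83% lies between the 80% and 100% stops, so the local fraction is t = (83 − 80)/(100 − 80) = 3/20 ≈ 0.15.
#c72c41 → (199, 44, 65); #d42dba → (212, 45, 186).
R = 199 + 0.15 × (212 − 199) = 200.95 → 201
G = 44 + 0.15 × (45 − 44) = 44.15 → 44
B = 65 + 0.15 × (186 − 65) = 83.15 → 83

(201, 44, 83)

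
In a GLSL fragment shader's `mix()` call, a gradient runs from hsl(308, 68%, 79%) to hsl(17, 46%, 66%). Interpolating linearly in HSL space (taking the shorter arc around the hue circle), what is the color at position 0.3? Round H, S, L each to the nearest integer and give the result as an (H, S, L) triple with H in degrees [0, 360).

(329, 61, 75)

Hue: 17 − 308 = -291°, but |-291| > 180 so the shorter arc goes the other way: Δh = -291 + 360 = 69°.
H = 308 + 0.3 × (69) = 328.7 → 329°
S = 68 + 0.3 × (46 − 68) = 61.4 → 61%
L = 79 + 0.3 × (66 − 79) = 75.1 → 75%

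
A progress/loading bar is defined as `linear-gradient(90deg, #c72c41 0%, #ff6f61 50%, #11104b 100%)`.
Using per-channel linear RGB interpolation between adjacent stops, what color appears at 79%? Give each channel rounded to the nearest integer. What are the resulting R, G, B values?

(117, 56, 84)

79% lies between the 50% and 100% stops, so the local fraction is t = (79 − 50)/(100 − 50) = 29/50 ≈ 0.58.
#ff6f61 → (255, 111, 97); #11104b → (17, 16, 75).
R = 255 + 0.58 × (17 − 255) = 116.96 → 117
G = 111 + 0.58 × (16 − 111) = 55.9 → 56
B = 97 + 0.58 × (75 − 97) = 84.24 → 84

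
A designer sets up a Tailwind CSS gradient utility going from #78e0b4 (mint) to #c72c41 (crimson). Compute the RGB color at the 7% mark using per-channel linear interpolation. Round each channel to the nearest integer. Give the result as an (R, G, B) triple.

#78e0b4 → (120, 224, 180); #c72c41 → (199, 44, 65).
7% corresponds to t = 0.07.
R = 120 + 0.07 × (199 − 120) = 120 + 0.07 × 79 = 125.53 → 126
G = 224 + 0.07 × (44 − 224) = 224 + 0.07 × -180 = 211.4 → 211
B = 180 + 0.07 × (65 − 180) = 180 + 0.07 × -115 = 171.95 → 172

(126, 211, 172)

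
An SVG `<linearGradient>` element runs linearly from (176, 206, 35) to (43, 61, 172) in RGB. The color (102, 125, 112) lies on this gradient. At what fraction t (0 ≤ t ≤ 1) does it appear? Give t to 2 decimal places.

0.56

Invert the lerp on the G channel (largest span, 145): t = (125 − 206) / (61 − 206) = -81/-145 = 0.55862.
Check on R: (102 − 176)/(43 − 176) = 0.5564 ✓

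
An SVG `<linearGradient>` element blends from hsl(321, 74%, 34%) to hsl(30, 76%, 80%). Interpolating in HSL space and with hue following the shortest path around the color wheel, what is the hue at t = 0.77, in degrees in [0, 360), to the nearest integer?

14

Hue: 30 − 321 = -291°, but |-291| > 180 so the shorter arc goes the other way: Δh = -291 + 360 = 69°.
H = 321 + 0.77 × (69) = 374.13 → 374 → 374 mod 360 = 14°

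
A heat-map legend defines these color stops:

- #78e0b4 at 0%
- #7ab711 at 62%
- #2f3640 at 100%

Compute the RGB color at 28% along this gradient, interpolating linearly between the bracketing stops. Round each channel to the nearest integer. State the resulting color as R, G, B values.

28% lies between the 0% and 62% stops, so the local fraction is t = (28 − 0)/(62 − 0) = 28/62 ≈ 0.4516.
#78e0b4 → (120, 224, 180); #7ab711 → (122, 183, 17).
R = 120 + 0.4516 × (122 − 120) = 120.903 → 121
G = 224 + 0.4516 × (183 − 224) = 205.484 → 205
B = 180 + 0.4516 × (17 − 180) = 106.389 → 106

(121, 205, 106)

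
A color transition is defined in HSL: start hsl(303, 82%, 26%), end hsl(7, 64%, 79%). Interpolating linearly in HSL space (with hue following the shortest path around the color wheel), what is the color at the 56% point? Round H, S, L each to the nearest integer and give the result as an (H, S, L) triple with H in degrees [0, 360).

(339, 72, 56)

Hue: 7 − 303 = -296°, but |-296| > 180 so the shorter arc goes the other way: Δh = -296 + 360 = 64°.
H = 303 + 0.56 × (64) = 338.84 → 339°
S = 82 + 0.56 × (64 − 82) = 71.92 → 72%
L = 26 + 0.56 × (79 − 26) = 55.68 → 56%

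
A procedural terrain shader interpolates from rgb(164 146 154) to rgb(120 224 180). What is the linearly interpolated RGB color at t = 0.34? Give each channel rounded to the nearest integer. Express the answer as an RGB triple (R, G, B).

(149, 173, 163)

R = 164 + 0.34 × (120 − 164) = 164 + 0.34 × -44 = 149.04 → 149
G = 146 + 0.34 × (224 − 146) = 146 + 0.34 × 78 = 172.52 → 173
B = 154 + 0.34 × (180 − 154) = 154 + 0.34 × 26 = 162.84 → 163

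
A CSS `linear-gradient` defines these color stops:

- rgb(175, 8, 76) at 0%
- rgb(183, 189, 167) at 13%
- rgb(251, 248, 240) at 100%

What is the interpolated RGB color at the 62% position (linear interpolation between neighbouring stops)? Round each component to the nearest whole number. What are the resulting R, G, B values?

62% lies between the 13% and 100% stops, so the local fraction is t = (62 − 13)/(100 − 13) = 49/87 ≈ 0.5632.
R = 183 + 0.5632 × (251 − 183) = 221.298 → 221
G = 189 + 0.5632 × (248 − 189) = 222.229 → 222
B = 167 + 0.5632 × (240 − 167) = 208.114 → 208

(221, 222, 208)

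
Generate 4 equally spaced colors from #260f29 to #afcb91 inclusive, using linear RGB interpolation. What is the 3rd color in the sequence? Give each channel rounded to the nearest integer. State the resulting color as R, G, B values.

With 4 swatches and endpoints inclusive, swatch 3 sits at t = (3 − 1)/(4 − 1) = 2/3 ≈ 0.6667.
#260f29 → (38, 15, 41); #afcb91 → (175, 203, 145).
R = 38 + 0.6667 × (175 − 38) = 129.338 → 129
G = 15 + 0.6667 × (203 − 15) = 140.34 → 140
B = 41 + 0.6667 × (145 − 41) = 110.337 → 110

(129, 140, 110)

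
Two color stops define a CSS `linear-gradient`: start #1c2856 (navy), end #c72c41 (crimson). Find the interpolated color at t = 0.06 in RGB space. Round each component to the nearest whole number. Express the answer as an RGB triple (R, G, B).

#1c2856 → (28, 40, 86); #c72c41 → (199, 44, 65).
R = 28 + 0.06 × (199 − 28) = 28 + 0.06 × 171 = 38.26 → 38
G = 40 + 0.06 × (44 − 40) = 40 + 0.06 × 4 = 40.24 → 40
B = 86 + 0.06 × (65 − 86) = 86 + 0.06 × -21 = 84.74 → 85

(38, 40, 85)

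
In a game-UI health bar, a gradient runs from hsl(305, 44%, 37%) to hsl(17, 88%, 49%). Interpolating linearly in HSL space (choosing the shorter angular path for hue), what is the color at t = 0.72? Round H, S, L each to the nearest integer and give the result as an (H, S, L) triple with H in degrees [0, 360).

(357, 76, 46)

Hue: 17 − 305 = -288°, but |-288| > 180 so the shorter arc goes the other way: Δh = -288 + 360 = 72°.
H = 305 + 0.72 × (72) = 356.84 → 357°
S = 44 + 0.72 × (88 − 44) = 75.68 → 76%
L = 37 + 0.72 × (49 − 37) = 45.64 → 46%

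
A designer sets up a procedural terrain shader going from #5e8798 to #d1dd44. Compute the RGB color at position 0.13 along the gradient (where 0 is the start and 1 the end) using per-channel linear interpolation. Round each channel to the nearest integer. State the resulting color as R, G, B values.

(109, 146, 141)

#5e8798 → (94, 135, 152); #d1dd44 → (209, 221, 68).
R = 94 + 0.13 × (209 − 94) = 94 + 0.13 × 115 = 108.95 → 109
G = 135 + 0.13 × (221 − 135) = 135 + 0.13 × 86 = 146.18 → 146
B = 152 + 0.13 × (68 − 152) = 152 + 0.13 × -84 = 141.08 → 141
So the blended color is (109, 146, 141), about #6d928d.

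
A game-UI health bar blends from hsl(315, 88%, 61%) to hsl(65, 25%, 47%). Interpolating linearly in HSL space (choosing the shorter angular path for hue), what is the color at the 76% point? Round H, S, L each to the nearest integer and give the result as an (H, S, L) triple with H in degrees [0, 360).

Hue: 65 − 315 = -250°, but |-250| > 180 so the shorter arc goes the other way: Δh = -250 + 360 = 110°.
H = 315 + 0.76 × (110) = 398.6 → 399 → 399 mod 360 = 39°
S = 88 + 0.76 × (25 − 88) = 40.12 → 40%
L = 61 + 0.76 × (47 − 61) = 50.36 → 50%

(39, 40, 50)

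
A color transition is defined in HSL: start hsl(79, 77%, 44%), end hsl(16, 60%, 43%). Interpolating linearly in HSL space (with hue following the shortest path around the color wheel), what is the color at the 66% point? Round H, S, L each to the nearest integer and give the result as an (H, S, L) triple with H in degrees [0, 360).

(37, 66, 43)

Hue arc: Δh = 16 − 79 = -63° (|Δh| ≤ 180, already the shorter path).
H = 79 + 0.66 × (-63) = 37.42 → 37°
S = 77 + 0.66 × (60 − 77) = 65.78 → 66%
L = 44 + 0.66 × (43 − 44) = 43.34 → 43%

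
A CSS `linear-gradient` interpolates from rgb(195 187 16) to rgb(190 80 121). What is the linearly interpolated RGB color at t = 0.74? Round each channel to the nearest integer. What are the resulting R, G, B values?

R = 195 + 0.74 × (190 − 195) = 195 + 0.74 × -5 = 191.3 → 191
G = 187 + 0.74 × (80 − 187) = 187 + 0.74 × -107 = 107.82 → 108
B = 16 + 0.74 × (121 − 16) = 16 + 0.74 × 105 = 93.7 → 94

(191, 108, 94)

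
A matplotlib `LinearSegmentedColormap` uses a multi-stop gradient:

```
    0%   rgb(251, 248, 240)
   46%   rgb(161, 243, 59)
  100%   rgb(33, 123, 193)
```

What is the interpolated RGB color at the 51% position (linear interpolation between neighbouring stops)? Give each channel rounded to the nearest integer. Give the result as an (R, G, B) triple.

51% lies between the 46% and 100% stops, so the local fraction is t = (51 − 46)/(100 − 46) = 5/54 ≈ 0.0926.
R = 161 + 0.0926 × (33 − 161) = 149.147 → 149
G = 243 + 0.0926 × (123 − 243) = 231.888 → 232
B = 59 + 0.0926 × (193 − 59) = 71.408 → 71

(149, 232, 71)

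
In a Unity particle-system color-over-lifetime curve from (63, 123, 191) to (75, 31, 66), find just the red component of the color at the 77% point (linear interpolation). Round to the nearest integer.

72

R = 63 + 0.77 × (75 − 63) = 72.24 → 72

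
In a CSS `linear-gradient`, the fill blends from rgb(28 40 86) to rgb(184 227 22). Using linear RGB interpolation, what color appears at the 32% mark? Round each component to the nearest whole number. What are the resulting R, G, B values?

(78, 100, 66)

32% corresponds to t = 0.32.
R = 28 + 0.32 × (184 − 28) = 28 + 0.32 × 156 = 77.92 → 78
G = 40 + 0.32 × (227 − 40) = 40 + 0.32 × 187 = 99.84 → 100
B = 86 + 0.32 × (22 − 86) = 86 + 0.32 × -64 = 65.52 → 66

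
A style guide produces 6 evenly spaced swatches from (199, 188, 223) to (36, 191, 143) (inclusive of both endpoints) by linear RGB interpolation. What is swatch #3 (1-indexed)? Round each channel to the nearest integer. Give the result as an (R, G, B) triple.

(134, 189, 191)

With 6 swatches and endpoints inclusive, swatch 3 sits at t = (3 − 1)/(6 − 1) = 2/5 ≈ 0.4.
R = 199 + 0.4 × (36 − 199) = 133.8 → 134
G = 188 + 0.4 × (191 − 188) = 189.2 → 189
B = 223 + 0.4 × (143 − 223) = 191 → 191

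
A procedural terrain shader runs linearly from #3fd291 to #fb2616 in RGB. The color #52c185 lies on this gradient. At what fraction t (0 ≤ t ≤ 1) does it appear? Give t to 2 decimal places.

Invert the lerp on the R channel (largest span, 188): t = (82 − 63) / (251 − 63) = 19/188 = 0.10106.
Check on G: (193 − 210)/(38 − 210) = 0.09884 ✓

0.10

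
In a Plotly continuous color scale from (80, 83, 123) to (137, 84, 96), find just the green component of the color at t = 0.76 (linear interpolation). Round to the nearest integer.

84

G = 83 + 0.76 × (84 − 83) = 83.76 → 84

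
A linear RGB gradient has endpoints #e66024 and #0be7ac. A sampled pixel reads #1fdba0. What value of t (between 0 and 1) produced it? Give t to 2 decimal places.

Invert the lerp on the R channel (largest span, 219): t = (31 − 230) / (11 − 230) = -199/-219 = 0.90868.
Check on G: (219 − 96)/(231 − 96) = 0.9111 ✓

0.91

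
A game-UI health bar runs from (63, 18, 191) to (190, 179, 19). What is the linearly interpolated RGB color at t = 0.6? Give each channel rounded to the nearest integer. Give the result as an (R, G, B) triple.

R = 63 + 0.6 × (190 − 63) = 63 + 0.6 × 127 = 139.2 → 139
G = 18 + 0.6 × (179 − 18) = 18 + 0.6 × 161 = 114.6 → 115
B = 191 + 0.6 × (19 − 191) = 191 + 0.6 × -172 = 87.8 → 88

(139, 115, 88)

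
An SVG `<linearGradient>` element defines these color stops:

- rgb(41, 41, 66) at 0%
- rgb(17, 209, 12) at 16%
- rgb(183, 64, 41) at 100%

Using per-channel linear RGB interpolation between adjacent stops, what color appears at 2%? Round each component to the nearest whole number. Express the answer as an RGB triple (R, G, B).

(38, 62, 59)

2% lies between the 0% and 16% stops, so the local fraction is t = (2 − 0)/(16 − 0) = 2/16 ≈ 0.125.
R = 41 + 0.125 × (17 − 41) = 38 → 38
G = 41 + 0.125 × (209 − 41) = 62 → 62
B = 66 + 0.125 × (12 − 66) = 59.25 → 59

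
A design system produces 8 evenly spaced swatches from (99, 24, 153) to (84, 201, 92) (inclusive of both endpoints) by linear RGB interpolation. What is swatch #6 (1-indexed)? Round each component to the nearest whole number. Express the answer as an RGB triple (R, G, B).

(88, 150, 109)

With 8 swatches and endpoints inclusive, swatch 6 sits at t = (6 − 1)/(8 − 1) = 5/7 ≈ 0.7143.
R = 99 + 0.7143 × (84 − 99) = 88.285 → 88
G = 24 + 0.7143 × (201 − 24) = 150.431 → 150
B = 153 + 0.7143 × (92 − 153) = 109.428 → 109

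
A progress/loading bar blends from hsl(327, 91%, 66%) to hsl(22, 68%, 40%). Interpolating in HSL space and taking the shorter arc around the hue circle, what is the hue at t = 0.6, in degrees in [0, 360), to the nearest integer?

0

Hue: 22 − 327 = -305°, but |-305| > 180 so the shorter arc goes the other way: Δh = -305 + 360 = 55°.
H = 327 + 0.6 × (55) = 360 → 360 → 360 mod 360 = 0°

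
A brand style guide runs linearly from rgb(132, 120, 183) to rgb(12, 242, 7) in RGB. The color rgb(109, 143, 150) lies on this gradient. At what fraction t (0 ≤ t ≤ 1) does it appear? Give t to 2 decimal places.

0.19

Invert the lerp on the B channel (largest span, 176): t = (150 − 183) / (7 − 183) = -33/-176 = 0.1875.
Check on R: (109 − 132)/(12 − 132) = 0.1917 ✓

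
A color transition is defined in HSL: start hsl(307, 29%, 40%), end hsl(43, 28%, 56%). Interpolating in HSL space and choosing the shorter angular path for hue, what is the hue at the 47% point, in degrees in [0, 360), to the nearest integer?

Hue: 43 − 307 = -264°, but |-264| > 180 so the shorter arc goes the other way: Δh = -264 + 360 = 96°.
H = 307 + 0.47 × (96) = 352.12 → 352°

352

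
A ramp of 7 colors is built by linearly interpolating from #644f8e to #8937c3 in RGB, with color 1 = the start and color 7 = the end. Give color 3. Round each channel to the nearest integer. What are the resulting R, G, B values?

(112, 71, 160)

With 7 swatches and endpoints inclusive, swatch 3 sits at t = (3 − 1)/(7 − 1) = 2/6 ≈ 0.3333.
#644f8e → (100, 79, 142); #8937c3 → (137, 55, 195).
R = 100 + 0.3333 × (137 − 100) = 112.332 → 112
G = 79 + 0.3333 × (55 − 79) = 71.001 → 71
B = 142 + 0.3333 × (195 − 142) = 159.665 → 160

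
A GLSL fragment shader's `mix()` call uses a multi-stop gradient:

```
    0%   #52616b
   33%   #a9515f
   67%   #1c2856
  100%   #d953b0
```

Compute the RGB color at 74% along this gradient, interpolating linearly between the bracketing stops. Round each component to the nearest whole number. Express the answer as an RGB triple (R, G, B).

74% lies between the 67% and 100% stops, so the local fraction is t = (74 − 67)/(100 − 67) = 7/33 ≈ 0.2121.
#1c2856 → (28, 40, 86); #d953b0 → (217, 83, 176).
R = 28 + 0.2121 × (217 − 28) = 68.087 → 68
G = 40 + 0.2121 × (83 − 40) = 49.12 → 49
B = 86 + 0.2121 × (176 − 86) = 105.089 → 105

(68, 49, 105)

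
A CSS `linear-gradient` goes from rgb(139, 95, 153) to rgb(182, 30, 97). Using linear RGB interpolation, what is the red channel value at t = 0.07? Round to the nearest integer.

142

R = 139 + 0.07 × (182 − 139) = 142.01 → 142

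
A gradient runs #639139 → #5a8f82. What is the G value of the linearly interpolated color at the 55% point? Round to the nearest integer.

144

G₁ = 145 (from #639139), G₂ = 143 (from #5a8f82).
G = 145 + 0.55 × (143 − 145) = 143.9 → 144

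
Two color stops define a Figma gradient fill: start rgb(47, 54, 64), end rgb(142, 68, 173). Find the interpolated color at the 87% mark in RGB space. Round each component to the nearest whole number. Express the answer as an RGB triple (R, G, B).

(130, 66, 159)

87% corresponds to t = 0.87.
R = 47 + 0.87 × (142 − 47) = 47 + 0.87 × 95 = 129.65 → 130
G = 54 + 0.87 × (68 − 54) = 54 + 0.87 × 14 = 66.18 → 66
B = 64 + 0.87 × (173 − 64) = 64 + 0.87 × 109 = 158.83 → 159
So the blended color is (130, 66, 159), about #82429f.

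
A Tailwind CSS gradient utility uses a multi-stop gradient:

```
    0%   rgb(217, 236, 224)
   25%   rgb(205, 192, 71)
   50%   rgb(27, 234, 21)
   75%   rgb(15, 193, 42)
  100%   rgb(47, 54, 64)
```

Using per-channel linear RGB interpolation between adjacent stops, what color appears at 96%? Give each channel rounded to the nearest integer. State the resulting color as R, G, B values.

96% lies between the 75% and 100% stops, so the local fraction is t = (96 − 75)/(100 − 75) = 21/25 ≈ 0.84.
R = 15 + 0.84 × (47 − 15) = 41.88 → 42
G = 193 + 0.84 × (54 − 193) = 76.24 → 76
B = 42 + 0.84 × (64 − 42) = 60.48 → 60

(42, 76, 60)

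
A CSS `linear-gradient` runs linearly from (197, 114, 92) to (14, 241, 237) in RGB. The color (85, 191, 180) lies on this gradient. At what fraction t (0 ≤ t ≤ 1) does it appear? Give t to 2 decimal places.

Invert the lerp on the R channel (largest span, 183): t = (85 − 197) / (14 − 197) = -112/-183 = 0.61202.
Check on G: (191 − 114)/(241 − 114) = 0.6063 ✓

0.61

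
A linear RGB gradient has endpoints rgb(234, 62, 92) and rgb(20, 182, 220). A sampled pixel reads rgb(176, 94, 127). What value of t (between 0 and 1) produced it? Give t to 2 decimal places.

Invert the lerp on the R channel (largest span, 214): t = (176 − 234) / (20 − 234) = -58/-214 = 0.27103.
Check on G: (94 − 62)/(182 − 62) = 0.2667 ✓

0.27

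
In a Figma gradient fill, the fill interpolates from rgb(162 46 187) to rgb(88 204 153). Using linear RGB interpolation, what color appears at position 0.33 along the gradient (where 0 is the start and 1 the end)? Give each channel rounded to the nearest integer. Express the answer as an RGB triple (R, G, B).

(138, 98, 176)

R = 162 + 0.33 × (88 − 162) = 162 + 0.33 × -74 = 137.58 → 138
G = 46 + 0.33 × (204 − 46) = 46 + 0.33 × 158 = 98.14 → 98
B = 187 + 0.33 × (153 − 187) = 187 + 0.33 × -34 = 175.78 → 176
So the blended color is (138, 98, 176), about #8a62b0.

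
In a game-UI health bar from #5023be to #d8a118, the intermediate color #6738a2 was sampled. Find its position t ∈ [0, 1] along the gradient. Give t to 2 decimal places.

0.17

Invert the lerp on the B channel (largest span, 166): t = (162 − 190) / (24 − 190) = -28/-166 = 0.16867.
Check on R: (103 − 80)/(216 − 80) = 0.1691 ✓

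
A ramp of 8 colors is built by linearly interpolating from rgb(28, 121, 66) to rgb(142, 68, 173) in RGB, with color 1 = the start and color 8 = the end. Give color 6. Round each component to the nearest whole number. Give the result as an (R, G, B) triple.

(109, 83, 142)

With 8 swatches and endpoints inclusive, swatch 6 sits at t = (6 − 1)/(8 − 1) = 5/7 ≈ 0.7143.
R = 28 + 0.7143 × (142 − 28) = 109.43 → 109
G = 121 + 0.7143 × (68 − 121) = 83.142 → 83
B = 66 + 0.7143 × (173 − 66) = 142.43 → 142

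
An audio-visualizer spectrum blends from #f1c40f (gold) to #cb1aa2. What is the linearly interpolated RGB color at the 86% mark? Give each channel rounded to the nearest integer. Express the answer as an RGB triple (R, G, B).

(208, 50, 141)

#f1c40f → (241, 196, 15); #cb1aa2 → (203, 26, 162).
86% corresponds to t = 0.86.
R = 241 + 0.86 × (203 − 241) = 241 + 0.86 × -38 = 208.32 → 208
G = 196 + 0.86 × (26 − 196) = 196 + 0.86 × -170 = 49.8 → 50
B = 15 + 0.86 × (162 − 15) = 15 + 0.86 × 147 = 141.42 → 141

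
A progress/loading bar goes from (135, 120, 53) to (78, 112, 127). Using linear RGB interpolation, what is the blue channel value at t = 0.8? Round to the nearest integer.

B = 53 + 0.8 × (127 − 53) = 112.2 → 112

112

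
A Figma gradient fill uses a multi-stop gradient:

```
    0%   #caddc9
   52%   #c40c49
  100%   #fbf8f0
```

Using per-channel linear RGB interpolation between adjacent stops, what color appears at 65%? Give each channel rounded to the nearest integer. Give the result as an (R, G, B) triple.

65% lies between the 52% and 100% stops, so the local fraction is t = (65 − 52)/(100 − 52) = 13/48 ≈ 0.2708.
#c40c49 → (196, 12, 73); #fbf8f0 → (251, 248, 240).
R = 196 + 0.2708 × (251 − 196) = 210.894 → 211
G = 12 + 0.2708 × (248 − 12) = 75.909 → 76
B = 73 + 0.2708 × (240 − 73) = 118.224 → 118

(211, 76, 118)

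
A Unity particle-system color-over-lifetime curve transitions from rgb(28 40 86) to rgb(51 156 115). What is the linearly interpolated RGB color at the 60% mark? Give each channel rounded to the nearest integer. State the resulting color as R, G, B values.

(42, 110, 103)

60% corresponds to t = 0.6.
R = 28 + 0.6 × (51 − 28) = 28 + 0.6 × 23 = 41.8 → 42
G = 40 + 0.6 × (156 − 40) = 40 + 0.6 × 116 = 109.6 → 110
B = 86 + 0.6 × (115 − 86) = 86 + 0.6 × 29 = 103.4 → 103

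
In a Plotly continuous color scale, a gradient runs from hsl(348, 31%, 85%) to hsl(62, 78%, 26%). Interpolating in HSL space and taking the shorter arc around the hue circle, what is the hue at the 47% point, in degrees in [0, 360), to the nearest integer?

Hue: 62 − 348 = -286°, but |-286| > 180 so the shorter arc goes the other way: Δh = -286 + 360 = 74°.
H = 348 + 0.47 × (74) = 382.78 → 383 → 383 mod 360 = 23°

23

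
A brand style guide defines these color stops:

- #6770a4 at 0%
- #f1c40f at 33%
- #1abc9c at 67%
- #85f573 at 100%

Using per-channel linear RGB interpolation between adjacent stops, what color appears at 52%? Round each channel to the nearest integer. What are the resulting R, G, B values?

(121, 192, 94)

52% lies between the 33% and 67% stops, so the local fraction is t = (52 − 33)/(67 − 33) = 19/34 ≈ 0.5588.
#f1c40f → (241, 196, 15); #1abc9c → (26, 188, 156).
R = 241 + 0.5588 × (26 − 241) = 120.858 → 121
G = 196 + 0.5588 × (188 − 196) = 191.53 → 192
B = 15 + 0.5588 × (156 − 15) = 93.791 → 94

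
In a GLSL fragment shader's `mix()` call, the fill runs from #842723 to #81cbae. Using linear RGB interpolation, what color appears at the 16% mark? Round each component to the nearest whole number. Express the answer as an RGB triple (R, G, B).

(132, 65, 57)

#842723 → (132, 39, 35); #81cbae → (129, 203, 174).
16% corresponds to t = 0.16.
R = 132 + 0.16 × (129 − 132) = 132 + 0.16 × -3 = 131.52 → 132
G = 39 + 0.16 × (203 − 39) = 39 + 0.16 × 164 = 65.24 → 65
B = 35 + 0.16 × (174 − 35) = 35 + 0.16 × 139 = 57.24 → 57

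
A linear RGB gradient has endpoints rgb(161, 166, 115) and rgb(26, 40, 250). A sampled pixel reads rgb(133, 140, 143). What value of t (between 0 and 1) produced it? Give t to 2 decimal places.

Invert the lerp on the R channel (largest span, 135): t = (133 − 161) / (26 − 161) = -28/-135 = 0.20741.
Check on G: (140 − 166)/(40 − 166) = 0.2063 ✓

0.21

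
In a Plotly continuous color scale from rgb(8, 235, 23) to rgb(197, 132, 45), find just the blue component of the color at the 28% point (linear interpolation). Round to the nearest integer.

29

B = 23 + 0.28 × (45 − 23) = 29.16 → 29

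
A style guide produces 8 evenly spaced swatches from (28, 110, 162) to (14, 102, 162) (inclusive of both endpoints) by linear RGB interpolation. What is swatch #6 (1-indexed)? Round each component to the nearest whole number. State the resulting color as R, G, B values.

With 8 swatches and endpoints inclusive, swatch 6 sits at t = (6 − 1)/(8 − 1) = 5/7 ≈ 0.7143.
R = 28 + 0.7143 × (14 − 28) = 18 → 18
G = 110 + 0.7143 × (102 − 110) = 104.286 → 104
B = 162 + 0.7143 × (162 − 162) = 162 → 162

(18, 104, 162)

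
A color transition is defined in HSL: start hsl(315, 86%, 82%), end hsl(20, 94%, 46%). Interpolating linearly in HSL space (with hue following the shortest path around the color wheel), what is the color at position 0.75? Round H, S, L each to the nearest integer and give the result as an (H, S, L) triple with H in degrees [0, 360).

(4, 92, 55)

Hue: 20 − 315 = -295°, but |-295| > 180 so the shorter arc goes the other way: Δh = -295 + 360 = 65°.
H = 315 + 0.75 × (65) = 363.75 → 364 → 364 mod 360 = 4°
S = 86 + 0.75 × (94 − 86) = 92 → 92%
L = 82 + 0.75 × (46 − 82) = 55 → 55%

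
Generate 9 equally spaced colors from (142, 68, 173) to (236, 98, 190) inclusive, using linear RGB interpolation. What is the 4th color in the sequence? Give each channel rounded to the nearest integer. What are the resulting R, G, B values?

(177, 79, 179)

With 9 swatches and endpoints inclusive, swatch 4 sits at t = (4 − 1)/(9 − 1) = 3/8 ≈ 0.375.
R = 142 + 0.375 × (236 − 142) = 177.25 → 177
G = 68 + 0.375 × (98 − 68) = 79.25 → 79
B = 173 + 0.375 × (190 − 173) = 179.375 → 179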